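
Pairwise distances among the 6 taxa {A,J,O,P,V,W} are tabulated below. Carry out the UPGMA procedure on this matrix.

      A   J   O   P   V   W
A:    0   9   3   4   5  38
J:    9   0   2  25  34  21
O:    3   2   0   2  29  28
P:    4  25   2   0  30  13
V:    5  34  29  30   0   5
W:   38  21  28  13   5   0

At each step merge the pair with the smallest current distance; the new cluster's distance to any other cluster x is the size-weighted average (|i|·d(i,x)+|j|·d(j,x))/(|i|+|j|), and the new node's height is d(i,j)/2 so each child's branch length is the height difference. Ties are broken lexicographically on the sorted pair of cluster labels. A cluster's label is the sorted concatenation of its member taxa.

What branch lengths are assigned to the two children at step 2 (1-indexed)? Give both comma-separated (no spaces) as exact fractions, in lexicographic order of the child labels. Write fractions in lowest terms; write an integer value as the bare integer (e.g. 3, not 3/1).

2,2

iteration 1: select J,O (d=2); attach at lengths (1, 1); label the merged cluster JO
  updated: d(A,JO)=6, d(JO,P)=27/2, d(JO,V)=63/2, d(JO,W)=49/2
iteration 2: select A,P (d=4); attach at lengths (2, 2); label the merged cluster AP
  updated: d(AP,JO)=39/4, d(AP,V)=35/2, d(AP,W)=51/2
iteration 3: select V,W (d=5); attach at lengths (5/2, 5/2); label the merged cluster VW
  updated: d(AP,VW)=43/2, d(JO,VW)=28
iteration 4: select AP,JO (d=39/4); attach at lengths (23/8, 31/8); label the merged cluster AJOP
  updated: d(AJOP,VW)=99/4
iteration 5: select AJOP,VW (d=99/4); attach at lengths (15/2, 79/8); label the merged cluster AJOPVW
final tree: (((A:2,P:2):23/8,(J:1,O:1):31/8):15/2,(V:5/2,W:5/2):79/8)
total length: 281/8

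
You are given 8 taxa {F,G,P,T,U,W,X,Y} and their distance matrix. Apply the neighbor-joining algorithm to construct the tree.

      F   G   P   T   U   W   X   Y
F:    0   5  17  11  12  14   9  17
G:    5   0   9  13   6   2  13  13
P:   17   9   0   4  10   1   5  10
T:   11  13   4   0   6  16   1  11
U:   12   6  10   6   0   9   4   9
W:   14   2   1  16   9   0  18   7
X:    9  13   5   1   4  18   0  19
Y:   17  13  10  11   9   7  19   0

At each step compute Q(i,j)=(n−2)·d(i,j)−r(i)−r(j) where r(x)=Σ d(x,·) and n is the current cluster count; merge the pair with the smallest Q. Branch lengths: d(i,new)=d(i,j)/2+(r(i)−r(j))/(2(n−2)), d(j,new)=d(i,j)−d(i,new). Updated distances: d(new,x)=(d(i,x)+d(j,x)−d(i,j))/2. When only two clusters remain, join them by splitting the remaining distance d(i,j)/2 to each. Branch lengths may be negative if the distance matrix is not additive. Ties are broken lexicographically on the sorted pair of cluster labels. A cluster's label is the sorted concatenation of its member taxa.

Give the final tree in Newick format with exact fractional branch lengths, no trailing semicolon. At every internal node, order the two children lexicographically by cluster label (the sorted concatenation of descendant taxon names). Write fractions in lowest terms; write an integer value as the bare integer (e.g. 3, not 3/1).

step 1: merge (T,X) at d=1, Q=-125; branch lengths T→-1/12, X→13/12; new cluster TX
  updated: d(F,TX)=19/2, d(G,TX)=25/2, d(P,TX)=4, d(TX,U)=9/2, d(TX,W)=33/2, d(TX,Y)=29/2
step 2: merge (F,G) at d=5, Q=-97; branch lengths F→26/5, G→-1/5; new cluster FG
  updated: d(FG,P)=21/2, d(FG,TX)=17/2, d(FG,U)=13/2, d(FG,W)=11/2, d(FG,Y)=25/2
step 3: merge (P,W) at d=1, Q=-141/2; branch lengths P→1/16, W→15/16; new cluster PW
  updated: d(FG,PW)=15/2, d(PW,TX)=39/4, d(PW,U)=9, d(PW,Y)=8
step 4: merge (PW,Y) at d=8, Q=-217/4; branch lengths PW→19/8, Y→45/8; new cluster PWY
  updated: d(FG,PWY)=6, d(PWY,TX)=65/8, d(PWY,U)=5
step 5: merge (FG,PWY) at d=6, Q=-225/8; branch lengths FG→111/32, PWY→81/32; new cluster FGPWY
  updated: d(FGPWY,TX)=85/16, d(FGPWY,U)=11/4
step 6: merge (FGPWY,TX) at d=85/16, Q=-201/16; branch lengths FGPWY→57/32, TX→113/32; new cluster FGPTWXY
  updated: d(FGPTWXY,U)=31/32
step 7: merge (FGPTWXY,U) at d=31/32; branch lengths FGPTWXY→31/64, U→31/64; new cluster FGPTUWXY
final tree: ((((F:26/5,G:-1/5):111/32,((P:1/16,W:15/16):19/8,Y:45/8):81/32):57/32,(T:-1/12,X:13/12):113/32):31/64,U:31/64)
total length: 873/32

((((F:26/5,G:-1/5):111/32,((P:1/16,W:15/16):19/8,Y:45/8):81/32):57/32,(T:-1/12,X:13/12):113/32):31/64,U:31/64)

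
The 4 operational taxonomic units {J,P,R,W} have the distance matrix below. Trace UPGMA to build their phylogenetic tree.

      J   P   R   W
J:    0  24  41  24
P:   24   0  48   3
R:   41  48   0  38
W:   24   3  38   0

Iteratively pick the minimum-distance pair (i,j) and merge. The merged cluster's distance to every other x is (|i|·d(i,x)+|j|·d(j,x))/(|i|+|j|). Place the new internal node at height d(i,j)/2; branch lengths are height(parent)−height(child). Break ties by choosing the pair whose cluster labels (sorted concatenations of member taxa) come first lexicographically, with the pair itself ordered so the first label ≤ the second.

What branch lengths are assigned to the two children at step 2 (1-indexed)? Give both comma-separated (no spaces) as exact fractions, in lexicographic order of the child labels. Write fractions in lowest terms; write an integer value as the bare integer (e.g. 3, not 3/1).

12,21/2

step 1: merge (P,W) at d=3; branch lengths P→3/2, W→3/2; new cluster PW
  updated: d(J,PW)=24, d(PW,R)=43
step 2: merge (J,PW) at d=24; branch lengths J→12, PW→21/2; new cluster JPW
  updated: d(JPW,R)=127/3
step 3: merge (JPW,R) at d=127/3; branch lengths JPW→55/6, R→127/6; new cluster JPRW
final tree: ((J:12,(P:3/2,W:3/2):21/2):55/6,R:127/6)
total length: 335/6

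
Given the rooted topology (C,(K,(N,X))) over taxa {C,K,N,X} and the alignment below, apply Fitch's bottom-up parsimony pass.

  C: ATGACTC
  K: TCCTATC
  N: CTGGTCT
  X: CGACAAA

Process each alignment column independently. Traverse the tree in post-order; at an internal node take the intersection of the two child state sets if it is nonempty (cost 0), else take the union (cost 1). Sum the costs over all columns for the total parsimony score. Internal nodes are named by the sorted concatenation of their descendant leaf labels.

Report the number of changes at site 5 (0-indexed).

NX@0: {C} ∩ {C} = {C} (intersection, +0)
KNX@0: {T} ∪ {C} = {C,T} (union, +1)
CKNX@0: {A} ∪ {C,T} = {A,C,T} (union, +1)
NX@1: {T} ∪ {G} = {G,T} (union, +1)
KNX@1: {C} ∪ {G,T} = {C,G,T} (union, +1)
CKNX@1: {T} ∩ {C,G,T} = {T} (intersection, +0)
NX@2: {G} ∪ {A} = {A,G} (union, +1)
KNX@2: {C} ∪ {A,G} = {A,C,G} (union, +1)
CKNX@2: {G} ∩ {A,C,G} = {G} (intersection, +0)
NX@3: {G} ∪ {C} = {C,G} (union, +1)
KNX@3: {T} ∪ {C,G} = {C,G,T} (union, +1)
CKNX@3: {A} ∪ {C,G,T} = {A,C,G,T} (union, +1)
NX@4: {T} ∪ {A} = {A,T} (union, +1)
KNX@4: {A} ∩ {A,T} = {A} (intersection, +0)
CKNX@4: {C} ∪ {A} = {A,C} (union, +1)
NX@5: {C} ∪ {A} = {A,C} (union, +1)
KNX@5: {T} ∪ {A,C} = {A,C,T} (union, +1)
CKNX@5: {T} ∩ {A,C,T} = {T} (intersection, +0)
NX@6: {T} ∪ {A} = {A,T} (union, +1)
KNX@6: {C} ∪ {A,T} = {A,C,T} (union, +1)
CKNX@6: {C} ∩ {A,C,T} = {C} (intersection, +0)
per-site changes: [2, 2, 2, 3, 2, 2, 2]; total = 15

2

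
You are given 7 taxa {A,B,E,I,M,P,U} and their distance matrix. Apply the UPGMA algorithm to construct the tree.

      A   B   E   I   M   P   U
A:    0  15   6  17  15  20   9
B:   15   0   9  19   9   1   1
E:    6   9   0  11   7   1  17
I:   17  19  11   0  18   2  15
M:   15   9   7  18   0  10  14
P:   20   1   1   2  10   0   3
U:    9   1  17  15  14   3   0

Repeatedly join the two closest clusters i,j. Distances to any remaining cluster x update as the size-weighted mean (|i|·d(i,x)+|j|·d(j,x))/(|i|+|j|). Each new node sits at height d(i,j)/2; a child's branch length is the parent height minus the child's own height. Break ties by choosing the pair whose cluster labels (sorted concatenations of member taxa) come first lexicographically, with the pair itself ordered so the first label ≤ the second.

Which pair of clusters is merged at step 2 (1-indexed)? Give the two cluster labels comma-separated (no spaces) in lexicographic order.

BP,U

step 1: merge (B,P) at d=1; branch lengths B→1/2, P→1/2; new cluster BP
  updated: d(A,BP)=35/2, d(BP,E)=5, d(BP,I)=21/2, d(BP,M)=19/2, d(BP,U)=2
step 2: merge (BP,U) at d=2; branch lengths BP→1/2, U→1; new cluster BPU
  updated: d(A,BPU)=44/3, d(BPU,E)=9, d(BPU,I)=12, d(BPU,M)=11
step 3: merge (A,E) at d=6; branch lengths A→3, E→3; new cluster AE
  updated: d(AE,BPU)=71/6, d(AE,I)=14, d(AE,M)=11
step 4: merge (AE,M) at d=11; branch lengths AE→5/2, M→11/2; new cluster AEM
  updated: d(AEM,BPU)=104/9, d(AEM,I)=46/3
step 5: merge (AEM,BPU) at d=104/9; branch lengths AEM→5/18, BPU→43/9; new cluster ABEMPU
  updated: d(ABEMPU,I)=41/3
step 6: merge (ABEMPU,I) at d=41/3; branch lengths ABEMPU→19/18, I→41/6; new cluster ABEIMPU
final tree: ((((A:3,E:3):5/2,M:11/2):5/18,((B:1/2,P:1/2):1/2,U:1):43/9):19/18,I:41/6)
total length: 265/9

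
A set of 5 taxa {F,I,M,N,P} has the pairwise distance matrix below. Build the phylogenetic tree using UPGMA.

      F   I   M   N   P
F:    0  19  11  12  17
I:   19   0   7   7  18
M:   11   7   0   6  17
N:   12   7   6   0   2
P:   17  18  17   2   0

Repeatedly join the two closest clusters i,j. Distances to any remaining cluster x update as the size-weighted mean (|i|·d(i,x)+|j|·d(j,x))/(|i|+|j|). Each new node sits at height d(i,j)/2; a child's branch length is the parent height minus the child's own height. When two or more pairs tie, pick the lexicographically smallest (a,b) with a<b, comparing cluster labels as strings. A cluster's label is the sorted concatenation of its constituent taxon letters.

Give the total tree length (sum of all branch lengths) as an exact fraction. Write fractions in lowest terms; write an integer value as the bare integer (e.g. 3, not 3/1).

101/4

iteration 1: select N,P (d=2); attach at lengths (1, 1); label the merged cluster NP
  updated: d(F,NP)=29/2, d(I,NP)=25/2, d(M,NP)=23/2
iteration 2: select I,M (d=7); attach at lengths (7/2, 7/2); label the merged cluster IM
  updated: d(F,IM)=15, d(IM,NP)=12
iteration 3: select IM,NP (d=12); attach at lengths (5/2, 5); label the merged cluster IMNP
  updated: d(F,IMNP)=59/4
iteration 4: select F,IMNP (d=59/4); attach at lengths (59/8, 11/8); label the merged cluster FIMNP
final tree: (F:59/8,((I:7/2,M:7/2):5/2,(N:1,P:1):5):11/8)
total length: 101/4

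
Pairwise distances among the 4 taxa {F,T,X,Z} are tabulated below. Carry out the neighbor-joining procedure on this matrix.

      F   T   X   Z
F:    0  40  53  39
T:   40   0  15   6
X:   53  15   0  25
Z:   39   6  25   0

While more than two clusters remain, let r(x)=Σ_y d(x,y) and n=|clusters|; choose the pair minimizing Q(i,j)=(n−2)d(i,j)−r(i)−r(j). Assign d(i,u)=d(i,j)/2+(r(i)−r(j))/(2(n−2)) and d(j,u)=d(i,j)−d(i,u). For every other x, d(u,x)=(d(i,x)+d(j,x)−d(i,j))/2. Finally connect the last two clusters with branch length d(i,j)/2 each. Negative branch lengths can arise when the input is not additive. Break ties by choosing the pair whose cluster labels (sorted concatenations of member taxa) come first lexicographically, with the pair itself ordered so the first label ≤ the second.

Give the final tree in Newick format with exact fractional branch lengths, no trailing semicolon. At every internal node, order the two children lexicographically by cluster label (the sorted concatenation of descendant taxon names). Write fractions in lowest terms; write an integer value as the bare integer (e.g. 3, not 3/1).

(((F:35,Z:4):4,T:-1/2):31/4,X:31/4)

iteration 1: select F,Z (d=39, Q=-124); attach at lengths (35, 4); label the merged cluster FZ
  updated: d(FZ,T)=7/2, d(FZ,X)=39/2
iteration 2: select FZ,T (d=7/2, Q=-38); attach at lengths (4, -1/2); label the merged cluster FTZ
  updated: d(FTZ,X)=31/2
iteration 3: select FTZ,X (d=31/2); attach at lengths (31/4, 31/4); label the merged cluster FTXZ
final tree: (((F:35,Z:4):4,T:-1/2):31/4,X:31/4)
total length: 58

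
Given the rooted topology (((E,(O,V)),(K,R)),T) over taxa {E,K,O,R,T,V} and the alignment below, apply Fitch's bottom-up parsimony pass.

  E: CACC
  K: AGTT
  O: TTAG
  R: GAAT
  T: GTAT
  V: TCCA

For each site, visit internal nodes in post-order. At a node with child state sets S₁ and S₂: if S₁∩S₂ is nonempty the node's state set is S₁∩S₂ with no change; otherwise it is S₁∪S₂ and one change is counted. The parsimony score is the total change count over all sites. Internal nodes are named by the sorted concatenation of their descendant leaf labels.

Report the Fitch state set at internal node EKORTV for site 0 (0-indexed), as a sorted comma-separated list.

G

[col 0] OV: children O:{T}, V:{T} ∩→ {T}; cost 0
[col 0] EOV: children E:{C}, OV:{T} ∪→ {C,T}; cost 1
[col 0] KR: children K:{A}, R:{G} ∪→ {A,G}; cost 1
[col 0] EKORV: children EOV:{C,T}, KR:{A,G} ∪→ {A,C,G,T}; cost 1
[col 0] EKORTV: children EKORV:{A,C,G,T}, T:{G} ∩→ {G}; cost 0
[col 1] OV: children O:{T}, V:{C} ∪→ {C,T}; cost 1
[col 1] EOV: children E:{A}, OV:{C,T} ∪→ {A,C,T}; cost 1
[col 1] KR: children K:{G}, R:{A} ∪→ {A,G}; cost 1
[col 1] EKORV: children EOV:{A,C,T}, KR:{A,G} ∩→ {A}; cost 0
[col 1] EKORTV: children EKORV:{A}, T:{T} ∪→ {A,T}; cost 1
[col 2] OV: children O:{A}, V:{C} ∪→ {A,C}; cost 1
[col 2] EOV: children E:{C}, OV:{A,C} ∩→ {C}; cost 0
[col 2] KR: children K:{T}, R:{A} ∪→ {A,T}; cost 1
[col 2] EKORV: children EOV:{C}, KR:{A,T} ∪→ {A,C,T}; cost 1
[col 2] EKORTV: children EKORV:{A,C,T}, T:{A} ∩→ {A}; cost 0
[col 3] OV: children O:{G}, V:{A} ∪→ {A,G}; cost 1
[col 3] EOV: children E:{C}, OV:{A,G} ∪→ {A,C,G}; cost 1
[col 3] KR: children K:{T}, R:{T} ∩→ {T}; cost 0
[col 3] EKORV: children EOV:{A,C,G}, KR:{T} ∪→ {A,C,G,T}; cost 1
[col 3] EKORTV: children EKORV:{A,C,G,T}, T:{T} ∩→ {T}; cost 0
per-site changes: [3, 4, 3, 3]; total = 13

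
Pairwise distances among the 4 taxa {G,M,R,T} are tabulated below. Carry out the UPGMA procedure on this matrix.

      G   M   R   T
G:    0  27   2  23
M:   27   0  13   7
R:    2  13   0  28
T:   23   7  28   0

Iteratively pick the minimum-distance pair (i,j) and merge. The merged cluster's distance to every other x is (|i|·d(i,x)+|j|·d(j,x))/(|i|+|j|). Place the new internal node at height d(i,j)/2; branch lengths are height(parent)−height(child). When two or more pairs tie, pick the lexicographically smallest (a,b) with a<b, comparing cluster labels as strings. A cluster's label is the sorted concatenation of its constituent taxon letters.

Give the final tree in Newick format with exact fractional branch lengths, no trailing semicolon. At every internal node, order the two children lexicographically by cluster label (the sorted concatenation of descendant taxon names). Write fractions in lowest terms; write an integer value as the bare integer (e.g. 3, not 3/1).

1. join G+R (d=2) ⇒ GR; edges |G|=1, |R|=1
  updated: d(GR,M)=20, d(GR,T)=51/2
2. join M+T (d=7) ⇒ MT; edges |M|=7/2, |T|=7/2
  updated: d(GR,MT)=91/4
3. join GR+MT (d=91/4) ⇒ GMRT; edges |GR|=83/8, |MT|=63/8
final tree: ((G:1,R:1):83/8,(M:7/2,T:7/2):63/8)
total length: 109/4

((G:1,R:1):83/8,(M:7/2,T:7/2):63/8)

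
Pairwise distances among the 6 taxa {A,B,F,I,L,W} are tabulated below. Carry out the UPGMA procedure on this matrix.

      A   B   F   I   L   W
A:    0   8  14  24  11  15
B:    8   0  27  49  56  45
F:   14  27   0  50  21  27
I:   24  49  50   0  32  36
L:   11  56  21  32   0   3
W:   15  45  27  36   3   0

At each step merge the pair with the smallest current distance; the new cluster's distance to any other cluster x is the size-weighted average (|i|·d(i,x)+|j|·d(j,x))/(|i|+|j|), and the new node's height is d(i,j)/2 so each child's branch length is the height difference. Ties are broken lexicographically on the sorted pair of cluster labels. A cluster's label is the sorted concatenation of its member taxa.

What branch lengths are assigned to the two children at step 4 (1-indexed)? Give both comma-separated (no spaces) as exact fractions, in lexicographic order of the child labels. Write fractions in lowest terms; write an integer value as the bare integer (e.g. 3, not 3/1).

13/3,157/12

step 1: merge (L,W) at d=3; branch lengths L→3/2, W→3/2; new cluster LW
  updated: d(A,LW)=13, d(B,LW)=101/2, d(F,LW)=24, d(I,LW)=34
step 2: merge (A,B) at d=8; branch lengths A→4, B→4; new cluster AB
  updated: d(AB,F)=41/2, d(AB,I)=73/2, d(AB,LW)=127/4
step 3: merge (AB,F) at d=41/2; branch lengths AB→25/4, F→41/4; new cluster ABF
  updated: d(ABF,I)=41, d(ABF,LW)=175/6
step 4: merge (ABF,LW) at d=175/6; branch lengths ABF→13/3, LW→157/12; new cluster ABFLW
  updated: d(ABFLW,I)=191/5
step 5: merge (ABFLW,I) at d=191/5; branch lengths ABFLW→271/60, I→191/10; new cluster ABFILW
final tree: ((((A:4,B:4):25/4,F:41/4):13/3,(L:3/2,W:3/2):157/12):271/60,I:191/10)
total length: 1028/15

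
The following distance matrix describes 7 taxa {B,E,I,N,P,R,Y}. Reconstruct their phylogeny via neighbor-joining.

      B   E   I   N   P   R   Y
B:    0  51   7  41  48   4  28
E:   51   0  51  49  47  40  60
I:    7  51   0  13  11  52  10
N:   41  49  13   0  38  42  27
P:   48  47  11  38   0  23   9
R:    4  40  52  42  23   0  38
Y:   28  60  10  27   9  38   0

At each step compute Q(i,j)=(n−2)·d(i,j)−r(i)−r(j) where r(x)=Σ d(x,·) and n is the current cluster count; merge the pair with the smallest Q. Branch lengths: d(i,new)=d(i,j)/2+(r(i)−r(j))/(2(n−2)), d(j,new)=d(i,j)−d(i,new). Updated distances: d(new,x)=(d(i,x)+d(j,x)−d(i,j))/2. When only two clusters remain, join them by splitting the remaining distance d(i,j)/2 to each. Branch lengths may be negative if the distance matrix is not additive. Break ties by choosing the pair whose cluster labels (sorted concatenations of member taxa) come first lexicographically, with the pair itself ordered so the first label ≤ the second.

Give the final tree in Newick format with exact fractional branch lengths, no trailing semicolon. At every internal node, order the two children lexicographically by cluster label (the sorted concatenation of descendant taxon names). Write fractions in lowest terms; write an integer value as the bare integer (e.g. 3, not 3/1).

iteration 1: select B,R (d=4, Q=-358); attach at lengths (0, 4); label the merged cluster BR
  updated: d(BR,E)=87/2, d(BR,I)=55/2, d(BR,N)=79/2, d(BR,P)=67/2, d(BR,Y)=31
iteration 2: select BR,E (d=87/2, Q=-503/2); attach at lengths (197/16, 499/16); label the merged cluster BER
  updated: d(BER,I)=35/2, d(BER,N)=45/2, d(BER,P)=37/2, d(BER,Y)=95/4
iteration 3: select P,Y (d=9, Q=-477/4); attach at lengths (45/8, 27/8); label the merged cluster PY
  updated: d(BER,PY)=133/8, d(I,PY)=6, d(N,PY)=28
iteration 4: select BER,N (d=45/2, Q=-601/8); attach at lengths (305/32, 415/32); label the merged cluster BENR
  updated: d(BENR,I)=4, d(BENR,PY)=177/16
iteration 5: select BENR,I (d=4, Q=-337/16); attach at lengths (145/32, -17/32); label the merged cluster BEINR
  updated: d(BEINR,PY)=209/32
iteration 6: select BEINR,PY (d=209/32); attach at lengths (209/64, 209/64); label the merged cluster BEINPRY
final tree: (((((B:0,R:4):197/16,E:499/16):305/32,N:415/32):145/32,I:-17/32):209/64,(P:45/8,Y:27/8):209/64)
total length: 2865/32

(((((B:0,R:4):197/16,E:499/16):305/32,N:415/32):145/32,I:-17/32):209/64,(P:45/8,Y:27/8):209/64)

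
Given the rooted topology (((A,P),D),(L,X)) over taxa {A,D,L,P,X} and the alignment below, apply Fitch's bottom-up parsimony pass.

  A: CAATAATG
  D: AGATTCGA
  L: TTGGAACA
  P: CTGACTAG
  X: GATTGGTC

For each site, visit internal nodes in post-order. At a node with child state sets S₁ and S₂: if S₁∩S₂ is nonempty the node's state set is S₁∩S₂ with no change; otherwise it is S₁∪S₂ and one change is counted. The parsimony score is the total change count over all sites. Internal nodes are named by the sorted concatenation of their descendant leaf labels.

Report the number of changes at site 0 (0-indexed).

[col 0] AP: children A:{C}, P:{C} ∩→ {C}; cost 0
[col 0] ADP: children AP:{C}, D:{A} ∪→ {A,C}; cost 1
[col 0] LX: children L:{T}, X:{G} ∪→ {G,T}; cost 1
[col 0] ADLPX: children ADP:{A,C}, LX:{G,T} ∪→ {A,C,G,T}; cost 1
[col 1] AP: children A:{A}, P:{T} ∪→ {A,T}; cost 1
[col 1] ADP: children AP:{A,T}, D:{G} ∪→ {A,G,T}; cost 1
[col 1] LX: children L:{T}, X:{A} ∪→ {A,T}; cost 1
[col 1] ADLPX: children ADP:{A,G,T}, LX:{A,T} ∩→ {A,T}; cost 0
[col 2] AP: children A:{A}, P:{G} ∪→ {A,G}; cost 1
[col 2] ADP: children AP:{A,G}, D:{A} ∩→ {A}; cost 0
[col 2] LX: children L:{G}, X:{T} ∪→ {G,T}; cost 1
[col 2] ADLPX: children ADP:{A}, LX:{G,T} ∪→ {A,G,T}; cost 1
[col 3] AP: children A:{T}, P:{A} ∪→ {A,T}; cost 1
[col 3] ADP: children AP:{A,T}, D:{T} ∩→ {T}; cost 0
[col 3] LX: children L:{G}, X:{T} ∪→ {G,T}; cost 1
[col 3] ADLPX: children ADP:{T}, LX:{G,T} ∩→ {T}; cost 0
[col 4] AP: children A:{A}, P:{C} ∪→ {A,C}; cost 1
[col 4] ADP: children AP:{A,C}, D:{T} ∪→ {A,C,T}; cost 1
[col 4] LX: children L:{A}, X:{G} ∪→ {A,G}; cost 1
[col 4] ADLPX: children ADP:{A,C,T}, LX:{A,G} ∩→ {A}; cost 0
[col 5] AP: children A:{A}, P:{T} ∪→ {A,T}; cost 1
[col 5] ADP: children AP:{A,T}, D:{C} ∪→ {A,C,T}; cost 1
[col 5] LX: children L:{A}, X:{G} ∪→ {A,G}; cost 1
[col 5] ADLPX: children ADP:{A,C,T}, LX:{A,G} ∩→ {A}; cost 0
[col 6] AP: children A:{T}, P:{A} ∪→ {A,T}; cost 1
[col 6] ADP: children AP:{A,T}, D:{G} ∪→ {A,G,T}; cost 1
[col 6] LX: children L:{C}, X:{T} ∪→ {C,T}; cost 1
[col 6] ADLPX: children ADP:{A,G,T}, LX:{C,T} ∩→ {T}; cost 0
[col 7] AP: children A:{G}, P:{G} ∩→ {G}; cost 0
[col 7] ADP: children AP:{G}, D:{A} ∪→ {A,G}; cost 1
[col 7] LX: children L:{A}, X:{C} ∪→ {A,C}; cost 1
[col 7] ADLPX: children ADP:{A,G}, LX:{A,C} ∩→ {A}; cost 0
per-site changes: [3, 3, 3, 2, 3, 3, 3, 2]; total = 22

3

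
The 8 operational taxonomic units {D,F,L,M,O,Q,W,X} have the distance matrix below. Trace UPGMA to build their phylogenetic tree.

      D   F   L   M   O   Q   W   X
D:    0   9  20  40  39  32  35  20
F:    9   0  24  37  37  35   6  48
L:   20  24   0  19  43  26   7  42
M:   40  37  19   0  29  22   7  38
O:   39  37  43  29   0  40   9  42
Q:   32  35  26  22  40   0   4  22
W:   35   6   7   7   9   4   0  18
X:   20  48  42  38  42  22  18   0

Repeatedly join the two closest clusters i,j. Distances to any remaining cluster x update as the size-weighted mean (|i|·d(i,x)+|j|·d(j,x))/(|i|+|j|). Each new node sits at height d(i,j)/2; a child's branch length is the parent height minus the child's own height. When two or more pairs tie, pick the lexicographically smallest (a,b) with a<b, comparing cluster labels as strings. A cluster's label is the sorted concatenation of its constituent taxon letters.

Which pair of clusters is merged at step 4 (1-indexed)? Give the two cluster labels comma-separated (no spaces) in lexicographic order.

L,MQW

iteration 1: select Q,W (d=4); attach at lengths (2, 2); label the merged cluster QW
  updated: d(D,QW)=67/2, d(F,QW)=41/2, d(L,QW)=33/2, d(M,QW)=29/2, d(O,QW)=49/2, d(QW,X)=20
iteration 2: select D,F (d=9); attach at lengths (9/2, 9/2); label the merged cluster DF
  updated: d(DF,L)=22, d(DF,M)=77/2, d(DF,O)=38, d(DF,QW)=27, d(DF,X)=34
iteration 3: select M,QW (d=29/2); attach at lengths (29/4, 21/4); label the merged cluster MQW
  updated: d(DF,MQW)=185/6, d(L,MQW)=52/3, d(MQW,O)=26, d(MQW,X)=26
iteration 4: select L,MQW (d=52/3); attach at lengths (26/3, 17/12); label the merged cluster LMQW
  updated: d(DF,LMQW)=229/8, d(LMQW,O)=121/4, d(LMQW,X)=30
iteration 5: select DF,LMQW (d=229/8); attach at lengths (157/16, 271/48); label the merged cluster DFLMQW
  updated: d(DFLMQW,O)=197/6, d(DFLMQW,X)=94/3
iteration 6: select DFLMQW,X (d=94/3); attach at lengths (65/48, 47/3); label the merged cluster DFLMQWX
  updated: d(DFLMQWX,O)=239/7
iteration 7: select DFLMQWX,O (d=239/7); attach at lengths (59/42, 239/14); label the merged cluster DFLMOQWX
final tree: ((((D:9/2,F:9/2):157/16,(L:26/3,(M:29/4,(Q:2,W:2):21/4):17/12):271/48):65/48,X:47/3):59/42,O:239/14)
total length: 29077/336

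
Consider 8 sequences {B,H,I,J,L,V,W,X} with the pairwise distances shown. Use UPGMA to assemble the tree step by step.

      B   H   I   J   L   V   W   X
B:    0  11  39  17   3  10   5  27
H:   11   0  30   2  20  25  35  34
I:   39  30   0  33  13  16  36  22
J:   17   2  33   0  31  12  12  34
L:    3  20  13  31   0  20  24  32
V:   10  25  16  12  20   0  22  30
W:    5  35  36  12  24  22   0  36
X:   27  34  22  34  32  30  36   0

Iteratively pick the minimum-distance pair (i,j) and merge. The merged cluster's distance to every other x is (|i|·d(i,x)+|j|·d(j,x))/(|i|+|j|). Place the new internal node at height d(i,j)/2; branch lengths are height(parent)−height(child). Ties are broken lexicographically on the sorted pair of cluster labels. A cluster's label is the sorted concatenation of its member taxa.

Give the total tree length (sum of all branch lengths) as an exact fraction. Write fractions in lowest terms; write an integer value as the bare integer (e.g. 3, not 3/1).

1987/28

1. join H+J (d=2) ⇒ HJ; edges |H|=1, |J|=1
  updated: d(B,HJ)=14, d(HJ,I)=63/2, d(HJ,L)=51/2, d(HJ,V)=37/2, d(HJ,W)=47/2, d(HJ,X)=34
2. join B+L (d=3) ⇒ BL; edges |B|=3/2, |L|=3/2
  updated: d(BL,HJ)=79/4, d(BL,I)=26, d(BL,V)=15, d(BL,W)=29/2, d(BL,X)=59/2
3. join BL+W (d=29/2) ⇒ BLW; edges |BL|=23/4, |W|=29/4
  updated: d(BLW,HJ)=21, d(BLW,I)=88/3, d(BLW,V)=52/3, d(BLW,X)=95/3
4. join I+V (d=16) ⇒ IV; edges |I|=8, |V|=8
  updated: d(BLW,IV)=70/3, d(HJ,IV)=25, d(IV,X)=26
5. join BLW+HJ (d=21) ⇒ BHJLW; edges |BLW|=13/4, |HJ|=19/2
  updated: d(BHJLW,IV)=24, d(BHJLW,X)=163/5
6. join BHJLW+IV (d=24) ⇒ BHIJLVW; edges |BHJLW|=3/2, |IV|=4
  updated: d(BHIJLVW,X)=215/7
7. join BHIJLVW+X (d=215/7) ⇒ BHIJLVWX; edges |BHIJLVW|=47/14, |X|=215/14
final tree: (((((B:3/2,L:3/2):23/4,W:29/4):13/4,(H:1,J:1):19/2):3/2,(I:8,V:8):4):47/14,X:215/14)
total length: 1987/28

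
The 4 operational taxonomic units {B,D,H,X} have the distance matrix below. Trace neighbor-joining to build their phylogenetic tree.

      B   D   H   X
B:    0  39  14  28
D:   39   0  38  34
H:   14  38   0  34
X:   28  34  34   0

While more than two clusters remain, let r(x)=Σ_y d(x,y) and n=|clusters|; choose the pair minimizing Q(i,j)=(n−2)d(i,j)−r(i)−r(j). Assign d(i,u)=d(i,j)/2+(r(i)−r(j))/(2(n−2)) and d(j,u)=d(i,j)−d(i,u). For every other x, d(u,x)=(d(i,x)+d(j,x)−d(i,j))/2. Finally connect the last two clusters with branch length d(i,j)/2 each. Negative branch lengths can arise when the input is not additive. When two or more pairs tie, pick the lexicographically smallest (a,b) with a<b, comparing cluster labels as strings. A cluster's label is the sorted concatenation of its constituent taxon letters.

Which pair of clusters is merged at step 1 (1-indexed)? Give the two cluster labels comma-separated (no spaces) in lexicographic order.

iteration 1: select B,H (d=14, Q=-139); attach at lengths (23/4, 33/4); label the merged cluster BH
  updated: d(BH,D)=63/2, d(BH,X)=24
iteration 2: select BH,D (d=63/2, Q=-179/2); attach at lengths (43/4, 83/4); label the merged cluster BDH
  updated: d(BDH,X)=53/4
iteration 3: select BDH,X (d=53/4); attach at lengths (53/8, 53/8); label the merged cluster BDHX
final tree: (((B:23/4,H:33/4):43/4,D:83/4):53/8,X:53/8)
total length: 235/4

B,H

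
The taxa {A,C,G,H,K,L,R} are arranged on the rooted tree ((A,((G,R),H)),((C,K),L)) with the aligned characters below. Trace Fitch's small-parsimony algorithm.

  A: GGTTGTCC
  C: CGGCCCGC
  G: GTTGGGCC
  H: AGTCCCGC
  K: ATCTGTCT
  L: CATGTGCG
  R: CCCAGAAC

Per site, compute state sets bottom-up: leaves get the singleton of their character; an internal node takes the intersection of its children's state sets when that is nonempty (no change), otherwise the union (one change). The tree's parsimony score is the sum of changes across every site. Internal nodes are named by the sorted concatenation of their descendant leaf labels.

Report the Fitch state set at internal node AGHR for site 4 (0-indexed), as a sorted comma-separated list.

site 0, node GR: G={G} ∪ R={C} → {C,G} (+1)
site 0, node GHR: GR={C,G} ∪ H={A} → {A,C,G} (+1)
site 0, node AGHR: A={G} ∩ GHR={A,C,G} → {G} (+0)
site 0, node CK: C={C} ∪ K={A} → {A,C} (+1)
site 0, node CKL: CK={A,C} ∩ L={C} → {C} (+0)
site 0, node ACGHKLR: AGHR={G} ∪ CKL={C} → {C,G} (+1)
site 1, node GR: G={T} ∪ R={C} → {C,T} (+1)
site 1, node GHR: GR={C,T} ∪ H={G} → {C,G,T} (+1)
site 1, node AGHR: A={G} ∩ GHR={C,G,T} → {G} (+0)
site 1, node CK: C={G} ∪ K={T} → {G,T} (+1)
site 1, node CKL: CK={G,T} ∪ L={A} → {A,G,T} (+1)
site 1, node ACGHKLR: AGHR={G} ∩ CKL={A,G,T} → {G} (+0)
site 2, node GR: G={T} ∪ R={C} → {C,T} (+1)
site 2, node GHR: GR={C,T} ∩ H={T} → {T} (+0)
site 2, node AGHR: A={T} ∩ GHR={T} → {T} (+0)
site 2, node CK: C={G} ∪ K={C} → {C,G} (+1)
site 2, node CKL: CK={C,G} ∪ L={T} → {C,G,T} (+1)
site 2, node ACGHKLR: AGHR={T} ∩ CKL={C,G,T} → {T} (+0)
site 3, node GR: G={G} ∪ R={A} → {A,G} (+1)
site 3, node GHR: GR={A,G} ∪ H={C} → {A,C,G} (+1)
site 3, node AGHR: A={T} ∪ GHR={A,C,G} → {A,C,G,T} (+1)
site 3, node CK: C={C} ∪ K={T} → {C,T} (+1)
site 3, node CKL: CK={C,T} ∪ L={G} → {C,G,T} (+1)
site 3, node ACGHKLR: AGHR={A,C,G,T} ∩ CKL={C,G,T} → {C,G,T} (+0)
site 4, node GR: G={G} ∩ R={G} → {G} (+0)
site 4, node GHR: GR={G} ∪ H={C} → {C,G} (+1)
site 4, node AGHR: A={G} ∩ GHR={C,G} → {G} (+0)
site 4, node CK: C={C} ∪ K={G} → {C,G} (+1)
site 4, node CKL: CK={C,G} ∪ L={T} → {C,G,T} (+1)
site 4, node ACGHKLR: AGHR={G} ∩ CKL={C,G,T} → {G} (+0)
site 5, node GR: G={G} ∪ R={A} → {A,G} (+1)
site 5, node GHR: GR={A,G} ∪ H={C} → {A,C,G} (+1)
site 5, node AGHR: A={T} ∪ GHR={A,C,G} → {A,C,G,T} (+1)
site 5, node CK: C={C} ∪ K={T} → {C,T} (+1)
site 5, node CKL: CK={C,T} ∪ L={G} → {C,G,T} (+1)
site 5, node ACGHKLR: AGHR={A,C,G,T} ∩ CKL={C,G,T} → {C,G,T} (+0)
site 6, node GR: G={C} ∪ R={A} → {A,C} (+1)
site 6, node GHR: GR={A,C} ∪ H={G} → {A,C,G} (+1)
site 6, node AGHR: A={C} ∩ GHR={A,C,G} → {C} (+0)
site 6, node CK: C={G} ∪ K={C} → {C,G} (+1)
site 6, node CKL: CK={C,G} ∩ L={C} → {C} (+0)
site 6, node ACGHKLR: AGHR={C} ∩ CKL={C} → {C} (+0)
site 7, node GR: G={C} ∩ R={C} → {C} (+0)
site 7, node GHR: GR={C} ∩ H={C} → {C} (+0)
site 7, node AGHR: A={C} ∩ GHR={C} → {C} (+0)
site 7, node CK: C={C} ∪ K={T} → {C,T} (+1)
site 7, node CKL: CK={C,T} ∪ L={G} → {C,G,T} (+1)
site 7, node ACGHKLR: AGHR={C} ∩ CKL={C,G,T} → {C} (+0)
per-site changes: [4, 4, 3, 5, 3, 5, 3, 2]; total = 29

G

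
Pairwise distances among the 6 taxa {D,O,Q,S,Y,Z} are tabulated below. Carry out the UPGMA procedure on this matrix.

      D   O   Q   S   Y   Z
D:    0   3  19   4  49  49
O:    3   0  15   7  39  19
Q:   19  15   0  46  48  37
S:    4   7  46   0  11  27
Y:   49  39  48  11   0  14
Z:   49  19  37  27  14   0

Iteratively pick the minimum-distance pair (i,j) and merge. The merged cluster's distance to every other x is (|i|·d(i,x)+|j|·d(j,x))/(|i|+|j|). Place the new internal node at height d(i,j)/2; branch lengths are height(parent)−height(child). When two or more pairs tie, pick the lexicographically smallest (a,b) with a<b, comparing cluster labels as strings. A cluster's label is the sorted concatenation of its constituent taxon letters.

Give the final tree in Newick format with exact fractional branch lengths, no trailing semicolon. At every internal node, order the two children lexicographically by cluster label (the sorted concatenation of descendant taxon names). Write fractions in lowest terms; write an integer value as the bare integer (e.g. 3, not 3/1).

((((D:3/2,O:3/2):5/4,S:11/4):127/12,Q:40/3):197/48,(Y:7,Z:7):167/16)

step 1: merge (D,O) at d=3; branch lengths D→3/2, O→3/2; new cluster DO
  updated: d(DO,Q)=17, d(DO,S)=11/2, d(DO,Y)=44, d(DO,Z)=34
step 2: merge (DO,S) at d=11/2; branch lengths DO→5/4, S→11/4; new cluster DOS
  updated: d(DOS,Q)=80/3, d(DOS,Y)=33, d(DOS,Z)=95/3
step 3: merge (Y,Z) at d=14; branch lengths Y→7, Z→7; new cluster YZ
  updated: d(DOS,YZ)=97/3, d(Q,YZ)=85/2
step 4: merge (DOS,Q) at d=80/3; branch lengths DOS→127/12, Q→40/3; new cluster DOQS
  updated: d(DOQS,YZ)=279/8
step 5: merge (DOQS,YZ) at d=279/8; branch lengths DOQS→197/48, YZ→167/16; new cluster DOQSYZ
final tree: ((((D:3/2,O:3/2):5/4,S:11/4):127/12,Q:40/3):197/48,(Y:7,Z:7):167/16)
total length: 1427/24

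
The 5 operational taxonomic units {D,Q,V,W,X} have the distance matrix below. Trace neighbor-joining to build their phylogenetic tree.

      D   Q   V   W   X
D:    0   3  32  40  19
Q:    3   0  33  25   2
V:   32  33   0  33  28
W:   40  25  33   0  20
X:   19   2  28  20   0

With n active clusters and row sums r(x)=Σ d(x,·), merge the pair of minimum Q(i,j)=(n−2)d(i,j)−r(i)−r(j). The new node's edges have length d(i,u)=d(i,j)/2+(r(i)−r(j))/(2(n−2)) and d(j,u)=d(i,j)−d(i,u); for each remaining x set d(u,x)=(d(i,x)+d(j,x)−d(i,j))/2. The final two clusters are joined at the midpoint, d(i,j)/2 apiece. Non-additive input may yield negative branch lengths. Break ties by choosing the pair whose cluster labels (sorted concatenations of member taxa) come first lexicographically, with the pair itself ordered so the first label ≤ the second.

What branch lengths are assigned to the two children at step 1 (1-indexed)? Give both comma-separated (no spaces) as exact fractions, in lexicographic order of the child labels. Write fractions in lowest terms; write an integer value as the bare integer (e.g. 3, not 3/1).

20/3,-11/3

1. join D+Q (d=3, Q=-148) ⇒ DQ; edges |D|=20/3, |Q|=-11/3
  updated: d(DQ,V)=31, d(DQ,W)=31, d(DQ,X)=9
2. join DQ+X (d=9, Q=-110) ⇒ DQX; edges |DQ|=8, |X|=1
  updated: d(DQX,V)=25, d(DQX,W)=21
3. join DQX+V (d=25, Q=-79) ⇒ DQVX; edges |DQX|=13/2, |V|=37/2
  updated: d(DQVX,W)=29/2
4. join DQVX+W (d=29/2) ⇒ DQVWX; edges |DQVX|=29/4, |W|=29/4
final tree: ((((D:20/3,Q:-11/3):8,X:1):13/2,V:37/2):29/4,W:29/4)
total length: 103/2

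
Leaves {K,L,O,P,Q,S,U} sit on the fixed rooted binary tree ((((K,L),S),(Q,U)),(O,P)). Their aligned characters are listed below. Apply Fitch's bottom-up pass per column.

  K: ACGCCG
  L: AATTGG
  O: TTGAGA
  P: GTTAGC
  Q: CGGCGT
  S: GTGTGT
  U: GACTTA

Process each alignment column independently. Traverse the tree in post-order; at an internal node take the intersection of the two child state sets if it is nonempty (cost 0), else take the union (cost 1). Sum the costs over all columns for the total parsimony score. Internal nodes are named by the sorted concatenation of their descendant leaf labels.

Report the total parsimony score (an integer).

[col 0] KL: children K:{A}, L:{A} ∩→ {A}; cost 0
[col 0] KLS: children KL:{A}, S:{G} ∪→ {A,G}; cost 1
[col 0] QU: children Q:{C}, U:{G} ∪→ {C,G}; cost 1
[col 0] KLQSU: children KLS:{A,G}, QU:{C,G} ∩→ {G}; cost 0
[col 0] OP: children O:{T}, P:{G} ∪→ {G,T}; cost 1
[col 0] KLOPQSU: children KLQSU:{G}, OP:{G,T} ∩→ {G}; cost 0
[col 1] KL: children K:{C}, L:{A} ∪→ {A,C}; cost 1
[col 1] KLS: children KL:{A,C}, S:{T} ∪→ {A,C,T}; cost 1
[col 1] QU: children Q:{G}, U:{A} ∪→ {A,G}; cost 1
[col 1] KLQSU: children KLS:{A,C,T}, QU:{A,G} ∩→ {A}; cost 0
[col 1] OP: children O:{T}, P:{T} ∩→ {T}; cost 0
[col 1] KLOPQSU: children KLQSU:{A}, OP:{T} ∪→ {A,T}; cost 1
[col 2] KL: children K:{G}, L:{T} ∪→ {G,T}; cost 1
[col 2] KLS: children KL:{G,T}, S:{G} ∩→ {G}; cost 0
[col 2] QU: children Q:{G}, U:{C} ∪→ {C,G}; cost 1
[col 2] KLQSU: children KLS:{G}, QU:{C,G} ∩→ {G}; cost 0
[col 2] OP: children O:{G}, P:{T} ∪→ {G,T}; cost 1
[col 2] KLOPQSU: children KLQSU:{G}, OP:{G,T} ∩→ {G}; cost 0
[col 3] KL: children K:{C}, L:{T} ∪→ {C,T}; cost 1
[col 3] KLS: children KL:{C,T}, S:{T} ∩→ {T}; cost 0
[col 3] QU: children Q:{C}, U:{T} ∪→ {C,T}; cost 1
[col 3] KLQSU: children KLS:{T}, QU:{C,T} ∩→ {T}; cost 0
[col 3] OP: children O:{A}, P:{A} ∩→ {A}; cost 0
[col 3] KLOPQSU: children KLQSU:{T}, OP:{A} ∪→ {A,T}; cost 1
[col 4] KL: children K:{C}, L:{G} ∪→ {C,G}; cost 1
[col 4] KLS: children KL:{C,G}, S:{G} ∩→ {G}; cost 0
[col 4] QU: children Q:{G}, U:{T} ∪→ {G,T}; cost 1
[col 4] KLQSU: children KLS:{G}, QU:{G,T} ∩→ {G}; cost 0
[col 4] OP: children O:{G}, P:{G} ∩→ {G}; cost 0
[col 4] KLOPQSU: children KLQSU:{G}, OP:{G} ∩→ {G}; cost 0
[col 5] KL: children K:{G}, L:{G} ∩→ {G}; cost 0
[col 5] KLS: children KL:{G}, S:{T} ∪→ {G,T}; cost 1
[col 5] QU: children Q:{T}, U:{A} ∪→ {A,T}; cost 1
[col 5] KLQSU: children KLS:{G,T}, QU:{A,T} ∩→ {T}; cost 0
[col 5] OP: children O:{A}, P:{C} ∪→ {A,C}; cost 1
[col 5] KLOPQSU: children KLQSU:{T}, OP:{A,C} ∪→ {A,C,T}; cost 1
per-site changes: [3, 4, 3, 3, 2, 4]; total = 19

19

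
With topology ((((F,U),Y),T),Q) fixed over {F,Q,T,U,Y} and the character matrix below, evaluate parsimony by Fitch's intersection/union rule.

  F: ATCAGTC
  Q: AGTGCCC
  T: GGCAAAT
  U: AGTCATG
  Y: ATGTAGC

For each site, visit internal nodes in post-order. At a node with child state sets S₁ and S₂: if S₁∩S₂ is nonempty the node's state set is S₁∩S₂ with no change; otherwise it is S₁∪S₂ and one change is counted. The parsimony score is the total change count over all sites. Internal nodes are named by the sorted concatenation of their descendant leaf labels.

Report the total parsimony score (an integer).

16

FU@0: {A} ∩ {A} = {A} (intersection, +0)
FUY@0: {A} ∩ {A} = {A} (intersection, +0)
FTUY@0: {A} ∪ {G} = {A,G} (union, +1)
FQTUY@0: {A,G} ∩ {A} = {A} (intersection, +0)
FU@1: {T} ∪ {G} = {G,T} (union, +1)
FUY@1: {G,T} ∩ {T} = {T} (intersection, +0)
FTUY@1: {T} ∪ {G} = {G,T} (union, +1)
FQTUY@1: {G,T} ∩ {G} = {G} (intersection, +0)
FU@2: {C} ∪ {T} = {C,T} (union, +1)
FUY@2: {C,T} ∪ {G} = {C,G,T} (union, +1)
FTUY@2: {C,G,T} ∩ {C} = {C} (intersection, +0)
FQTUY@2: {C} ∪ {T} = {C,T} (union, +1)
FU@3: {A} ∪ {C} = {A,C} (union, +1)
FUY@3: {A,C} ∪ {T} = {A,C,T} (union, +1)
FTUY@3: {A,C,T} ∩ {A} = {A} (intersection, +0)
FQTUY@3: {A} ∪ {G} = {A,G} (union, +1)
FU@4: {G} ∪ {A} = {A,G} (union, +1)
FUY@4: {A,G} ∩ {A} = {A} (intersection, +0)
FTUY@4: {A} ∩ {A} = {A} (intersection, +0)
FQTUY@4: {A} ∪ {C} = {A,C} (union, +1)
FU@5: {T} ∩ {T} = {T} (intersection, +0)
FUY@5: {T} ∪ {G} = {G,T} (union, +1)
FTUY@5: {G,T} ∪ {A} = {A,G,T} (union, +1)
FQTUY@5: {A,G,T} ∪ {C} = {A,C,G,T} (union, +1)
FU@6: {C} ∪ {G} = {C,G} (union, +1)
FUY@6: {C,G} ∩ {C} = {C} (intersection, +0)
FTUY@6: {C} ∪ {T} = {C,T} (union, +1)
FQTUY@6: {C,T} ∩ {C} = {C} (intersection, +0)
per-site changes: [1, 2, 3, 3, 2, 3, 2]; total = 16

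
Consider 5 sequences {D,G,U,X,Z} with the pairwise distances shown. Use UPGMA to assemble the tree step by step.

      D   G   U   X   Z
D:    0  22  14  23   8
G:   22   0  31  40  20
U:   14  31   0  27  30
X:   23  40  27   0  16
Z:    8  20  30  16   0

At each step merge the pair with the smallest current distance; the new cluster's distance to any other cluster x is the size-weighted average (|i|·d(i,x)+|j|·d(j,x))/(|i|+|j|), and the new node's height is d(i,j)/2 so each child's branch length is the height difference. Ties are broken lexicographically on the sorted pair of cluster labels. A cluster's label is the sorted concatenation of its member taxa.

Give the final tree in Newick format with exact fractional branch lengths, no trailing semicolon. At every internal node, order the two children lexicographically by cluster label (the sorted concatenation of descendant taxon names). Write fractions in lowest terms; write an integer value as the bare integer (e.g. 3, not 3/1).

((((D:4,Z:4):23/4,X:39/4):25/12,U:71/6):55/24,G:113/8)

iteration 1: select D,Z (d=8); attach at lengths (4, 4); label the merged cluster DZ
  updated: d(DZ,G)=21, d(DZ,U)=22, d(DZ,X)=39/2
iteration 2: select DZ,X (d=39/2); attach at lengths (23/4, 39/4); label the merged cluster DXZ
  updated: d(DXZ,G)=82/3, d(DXZ,U)=71/3
iteration 3: select DXZ,U (d=71/3); attach at lengths (25/12, 71/6); label the merged cluster DUXZ
  updated: d(DUXZ,G)=113/4
iteration 4: select DUXZ,G (d=113/4); attach at lengths (55/24, 113/8); label the merged cluster DGUXZ
final tree: ((((D:4,Z:4):23/4,X:39/4):25/12,U:71/6):55/24,G:113/8)
total length: 323/6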